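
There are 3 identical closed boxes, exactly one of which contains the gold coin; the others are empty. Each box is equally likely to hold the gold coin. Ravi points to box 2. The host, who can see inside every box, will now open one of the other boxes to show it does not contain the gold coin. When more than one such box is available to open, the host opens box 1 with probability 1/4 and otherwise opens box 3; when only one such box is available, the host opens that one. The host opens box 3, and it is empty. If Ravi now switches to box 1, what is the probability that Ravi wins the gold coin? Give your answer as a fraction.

4/7

Consider each possible location of the gold coin in turn.
If it is in box 1 (prior 1/3): only box 3 is available, probability 1; weight (1/3)·1 = 1/3.
If it is in box 2 (prior 1/3): box 1 is available but not opened, probability 3/4; weight (1/3)·(3/4) = 1/4.
If it is in box 3 (prior 1/3): the host opened box 3, so this case is ruled out; weight (1/3)·0 = 0.
The weights sum to 7/12.
So P(the gold coin in box 1 | the host opened box 3) = (1/3) / (7/12) = 4/7.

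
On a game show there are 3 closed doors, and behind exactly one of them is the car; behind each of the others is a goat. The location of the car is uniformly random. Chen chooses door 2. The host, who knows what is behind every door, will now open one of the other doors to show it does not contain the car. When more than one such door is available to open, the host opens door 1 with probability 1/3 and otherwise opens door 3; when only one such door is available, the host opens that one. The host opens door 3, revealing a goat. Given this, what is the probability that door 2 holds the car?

Consider each possible location of the car in turn.
If it is behind door 1 (prior 1/3): only door 3 is available, probability 1; weight (1/3)·1 = 1/3.
If it is behind door 2 (prior 1/3): door 1 is available but not opened, probability 2/3; weight (1/3)·(2/3) = 2/9.
If it is behind door 3 (prior 1/3): the host opened door 3, so this case is ruled out; weight (1/3)·0 = 0.
The weights sum to 5/9.
So P(the car behind door 2 | the host opened door 3) = (2/9) / (5/9) = 2/5.

2/5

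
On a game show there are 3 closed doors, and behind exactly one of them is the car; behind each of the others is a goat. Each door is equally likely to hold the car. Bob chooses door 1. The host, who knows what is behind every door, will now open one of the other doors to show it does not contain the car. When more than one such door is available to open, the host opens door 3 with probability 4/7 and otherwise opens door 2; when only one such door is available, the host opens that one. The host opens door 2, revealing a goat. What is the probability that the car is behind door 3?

7/10

Condition on the true location of the car.
If it is behind door 1 (prior 1/3): door 3 is available but not opened, probability 3/7; weight (1/3)·(3/7) = 1/7.
If it is behind door 2 (prior 1/3): the host opened door 2, so this case is ruled out; weight (1/3)·0 = 0.
If it is behind door 3 (prior 1/3): only door 2 is available, probability 1; weight (1/3)·1 = 1/3.
The weights sum to 10/21.
So P(the car behind door 3 | the host opened door 2) = (1/3) / (10/21) = 7/10.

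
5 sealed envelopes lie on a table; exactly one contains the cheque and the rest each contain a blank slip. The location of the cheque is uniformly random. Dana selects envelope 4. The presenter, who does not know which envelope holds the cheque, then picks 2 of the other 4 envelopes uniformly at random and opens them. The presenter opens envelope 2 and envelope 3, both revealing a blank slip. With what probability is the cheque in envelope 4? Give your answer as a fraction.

Consider each possible location of the cheque in turn.
If it is in any of envelopes 1, 4, and 5 (prior 1/5 each): the presenter picks exactly this set with probability 1/6 regardless, and none is the prize; weight (1/5)·(1/6) = 1/30 each.
If it is in either of envelopes 2 and 3 (prior 1/5 each): that envelope was opened and seen not to hold the prize — ruled out; weight (1/5)·0 = 0 each.
The weights sum to 1/10.
So P(the cheque in envelope 4 | the presenter opened envelope 2 and envelope 3) = (1/30) / (1/10) = 1/3.

1/3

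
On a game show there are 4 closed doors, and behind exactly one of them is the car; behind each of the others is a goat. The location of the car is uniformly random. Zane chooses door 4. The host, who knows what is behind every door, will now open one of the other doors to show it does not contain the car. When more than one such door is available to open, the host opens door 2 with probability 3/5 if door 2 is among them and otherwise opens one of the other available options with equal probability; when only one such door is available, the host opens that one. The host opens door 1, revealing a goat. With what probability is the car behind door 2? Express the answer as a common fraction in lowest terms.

5/11

Consider each possible location of the car in turn.
If it is behind door 1 (prior 1/4): the host opened door 1, so this case is ruled out; weight (1/4)·0 = 0.
If it is behind door 2 (prior 1/4): door 2 holds the prize so is unavailable; the host chooses uniformly among the 2 others, probability 1/2; weight (1/4)·(1/2) = 1/8.
If it is behind door 3 (prior 1/4): door 2 is available but not opened, probability 2/5; weight (1/4)·(2/5) = 1/10.
If it is behind door 4 (prior 1/4): door 2 is available but not opened; door 1 gets probability (1 − 3/5)/2 = 1/5; weight (1/4)·(1/5) = 1/20.
The weights sum to 11/40.
So P(the car behind door 2 | the host opened door 1) = (1/8) / (11/40) = 5/11.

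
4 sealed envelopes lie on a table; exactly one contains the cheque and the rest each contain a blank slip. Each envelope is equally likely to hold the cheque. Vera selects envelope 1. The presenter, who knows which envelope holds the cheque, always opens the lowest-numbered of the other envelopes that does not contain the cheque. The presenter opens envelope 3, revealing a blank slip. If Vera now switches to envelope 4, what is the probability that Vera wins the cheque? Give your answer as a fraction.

0

Condition on the true location of the cheque.
If it is in either of envelopes 1 and 4 (prior 1/4 each): the presenter would have opened envelope 2 instead, probability 0; weight (1/4)·0 = 0 each.
If it is in envelope 2 (prior 1/4): envelope 3 is the lowest-numbered option available, probability 1; weight (1/4)·1 = 1/4.
If it is in envelope 3 (prior 1/4): the presenter opened envelope 3, so this case is ruled out; weight (1/4)·0 = 0.
The weights sum to 1/4.
So P(the cheque in envelope 4 | the presenter opened envelope 3) = 0 / (1/4) = 0.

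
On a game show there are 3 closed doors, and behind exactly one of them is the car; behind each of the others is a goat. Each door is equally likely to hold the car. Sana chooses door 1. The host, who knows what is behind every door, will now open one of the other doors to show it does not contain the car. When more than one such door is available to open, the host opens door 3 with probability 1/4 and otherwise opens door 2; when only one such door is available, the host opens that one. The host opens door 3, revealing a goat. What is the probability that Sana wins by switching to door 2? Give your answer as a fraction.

4/5

Apply Bayes' rule, conditioning on where the car actually is.
If it is behind door 1 (prior 1/3): door 3 is available, opened with probability 1/4; weight (1/3)·(1/4) = 1/12.
If it is behind door 2 (prior 1/3): only door 3 is available, probability 1; weight (1/3)·1 = 1/3.
If it is behind door 3 (prior 1/3): the host opened door 3, so this case is ruled out; weight (1/3)·0 = 0.
The weights sum to 5/12.
So P(the car behind door 2 | the host opened door 3) = (1/3) / (5/12) = 4/5.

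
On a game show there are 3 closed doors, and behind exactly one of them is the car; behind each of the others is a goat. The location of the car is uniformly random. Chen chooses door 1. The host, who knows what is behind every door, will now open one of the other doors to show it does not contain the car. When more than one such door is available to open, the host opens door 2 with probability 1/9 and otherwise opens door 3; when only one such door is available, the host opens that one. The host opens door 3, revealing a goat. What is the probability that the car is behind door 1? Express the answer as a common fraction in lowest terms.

Consider each possible location of the car in turn.
If it is behind door 1 (prior 1/3): door 2 is available but not opened, probability 8/9; weight (1/3)·(8/9) = 8/27.
If it is behind door 2 (prior 1/3): only door 3 is available, probability 1; weight (1/3)·1 = 1/3.
If it is behind door 3 (prior 1/3): the host opened door 3, so this case is ruled out; weight (1/3)·0 = 0.
The weights sum to 17/27.
So P(the car behind door 1 | the host opened door 3) = (8/27) / (17/27) = 8/17.

8/17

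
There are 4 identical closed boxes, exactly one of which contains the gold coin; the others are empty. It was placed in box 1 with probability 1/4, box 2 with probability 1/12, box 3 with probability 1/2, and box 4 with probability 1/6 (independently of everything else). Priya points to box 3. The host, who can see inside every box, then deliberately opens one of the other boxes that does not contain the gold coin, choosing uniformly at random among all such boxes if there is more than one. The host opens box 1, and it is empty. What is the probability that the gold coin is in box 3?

4/7

Condition on the true location of the gold coin.
If it is in box 1 (prior 1/4): the host opened box 1, so this case is ruled out; weight (1/4)·0 = 0.
If it is in box 2 (prior 1/12): the host has 2 equally likely choices, so probability 1/2; weight (1/12)·(1/2) = 1/24.
If it is in box 3 (prior 1/2): the host has 3 equally likely choices, so probability 1/3; weight (1/2)·(1/3) = 1/6.
If it is in box 4 (prior 1/6): the host has 2 equally likely choices, so probability 1/2; weight (1/6)·(1/2) = 1/12.
The weights sum to 7/24.
So P(the gold coin in box 3 | the host opened box 1) = (1/6) / (7/24) = 4/7.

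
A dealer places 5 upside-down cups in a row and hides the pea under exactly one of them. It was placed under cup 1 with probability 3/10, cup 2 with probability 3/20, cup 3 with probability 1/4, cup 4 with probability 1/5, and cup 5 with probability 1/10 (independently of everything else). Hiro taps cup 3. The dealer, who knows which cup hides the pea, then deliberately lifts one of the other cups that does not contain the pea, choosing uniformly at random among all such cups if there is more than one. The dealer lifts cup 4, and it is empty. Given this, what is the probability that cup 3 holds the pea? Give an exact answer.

15/59

Apply Bayes' rule, conditioning on where the pea actually is.
If it is under cup 1 (prior 3/10): the dealer has 3 equally likely choices, so probability 1/3; weight (3/10)·(1/3) = 1/10.
If it is under cup 2 (prior 3/20): the dealer has 3 equally likely choices, so probability 1/3; weight (3/20)·(1/3) = 1/20.
If it is under cup 3 (prior 1/4): the dealer has 4 equally likely choices, so probability 1/4; weight (1/4)·(1/4) = 1/16.
If it is under cup 4 (prior 1/5): the dealer opened cup 4, so this case is ruled out; weight (1/5)·0 = 0.
If it is under cup 5 (prior 1/10): the dealer has 3 equally likely choices, so probability 1/3; weight (1/10)·(1/3) = 1/30.
The weights sum to 59/240.
So P(the pea under cup 3 | the dealer opened cup 4) = (1/16) / (59/240) = 15/59.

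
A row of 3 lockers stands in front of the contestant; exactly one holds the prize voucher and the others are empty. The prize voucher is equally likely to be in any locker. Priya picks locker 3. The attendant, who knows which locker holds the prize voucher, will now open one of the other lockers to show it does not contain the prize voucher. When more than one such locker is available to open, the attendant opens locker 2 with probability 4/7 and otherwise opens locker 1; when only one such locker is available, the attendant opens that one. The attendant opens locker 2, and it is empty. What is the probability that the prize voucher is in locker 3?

4/11

Apply Bayes' rule, conditioning on where the prize voucher actually is.
If it is in locker 1 (prior 1/3): only locker 2 is available, probability 1; weight (1/3)·1 = 1/3.
If it is in locker 2 (prior 1/3): the attendant opened locker 2, so this case is ruled out; weight (1/3)·0 = 0.
If it is in locker 3 (prior 1/3): locker 2 is available, opened with probability 4/7; weight (1/3)·(4/7) = 4/21.
The weights sum to 11/21.
So P(the prize voucher in locker 3 | the attendant opened locker 2) = (4/21) / (11/21) = 4/11.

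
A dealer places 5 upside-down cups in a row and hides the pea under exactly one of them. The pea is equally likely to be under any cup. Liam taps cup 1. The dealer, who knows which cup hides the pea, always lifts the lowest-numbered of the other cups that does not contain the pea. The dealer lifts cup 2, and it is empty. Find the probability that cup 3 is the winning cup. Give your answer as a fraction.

Consider each possible location of the pea in turn.
If it is under any of cups 1, 3, 4, and 5 (prior 1/5 each): cup 2 is the lowest-numbered option available, probability 1; weight (1/5)·1 = 1/5 each.
If it is under cup 2 (prior 1/5): the dealer opened cup 2, so this case is ruled out; weight (1/5)·0 = 0.
The weights sum to 4/5.
So P(the pea under cup 3 | the dealer opened cup 2) = (1/5) / (4/5) = 1/4.

1/4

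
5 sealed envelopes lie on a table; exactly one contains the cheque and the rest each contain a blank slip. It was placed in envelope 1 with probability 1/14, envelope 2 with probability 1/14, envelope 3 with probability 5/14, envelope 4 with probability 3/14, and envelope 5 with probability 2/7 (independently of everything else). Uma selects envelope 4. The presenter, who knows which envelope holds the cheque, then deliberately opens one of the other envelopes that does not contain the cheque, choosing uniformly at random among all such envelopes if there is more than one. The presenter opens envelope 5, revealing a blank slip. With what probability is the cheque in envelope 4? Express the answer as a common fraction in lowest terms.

9/37

Apply Bayes' rule, conditioning on where the cheque actually is.
If it is in either of envelopes 1 and 2 (prior 1/14 each): the presenter has 3 equally likely choices, so probability 1/3; weight (1/14)·(1/3) = 1/42 each.
If it is in envelope 3 (prior 5/14): the presenter has 3 equally likely choices, so probability 1/3; weight (5/14)·(1/3) = 5/42.
If it is in envelope 4 (prior 3/14): the presenter has 4 equally likely choices, so probability 1/4; weight (3/14)·(1/4) = 3/56.
If it is in envelope 5 (prior 2/7): the presenter opened envelope 5, so this case is ruled out; weight (2/7)·0 = 0.
The weights sum to 37/168.
So P(the cheque in envelope 4 | the presenter opened envelope 5) = (3/56) / (37/168) = 9/37.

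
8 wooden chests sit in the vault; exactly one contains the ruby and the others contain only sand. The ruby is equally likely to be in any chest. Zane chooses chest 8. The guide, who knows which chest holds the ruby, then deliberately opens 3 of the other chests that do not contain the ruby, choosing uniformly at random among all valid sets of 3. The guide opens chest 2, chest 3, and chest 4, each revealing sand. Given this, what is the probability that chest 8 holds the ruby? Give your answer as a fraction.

1/8

Consider each possible location of the ruby in turn.
If it is in any of chests 1, 5, 6, and 7 (prior 1/8 each): the guide has 20 equally likely choices, so probability 1/20; weight (1/8)·(1/20) = 1/160 each.
If it is in any of chests 2, 3, and 4 (prior 1/8 each): that chest was opened and seen not to hold the prize — ruled out; weight (1/8)·0 = 0 each.
If it is in chest 8 (prior 1/8): the guide has 35 equally likely choices, so probability 1/35; weight (1/8)·(1/35) = 1/280.
The weights sum to 1/35.
So P(the ruby in chest 8 | the guide opened chest 2, chest 3, and chest 4) = (1/280) / (1/35) = 1/8.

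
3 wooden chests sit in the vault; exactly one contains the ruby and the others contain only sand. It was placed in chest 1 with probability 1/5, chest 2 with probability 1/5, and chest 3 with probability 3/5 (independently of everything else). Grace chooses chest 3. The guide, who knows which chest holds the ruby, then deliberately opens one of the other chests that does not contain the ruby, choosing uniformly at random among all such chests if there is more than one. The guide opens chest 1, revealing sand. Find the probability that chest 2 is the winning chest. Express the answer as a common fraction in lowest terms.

Apply Bayes' rule, conditioning on where the ruby actually is.
If it is in chest 1 (prior 1/5): the guide opened chest 1, so this case is ruled out; weight (1/5)·0 = 0.
If it is in chest 2 (prior 1/5): the guide has no choice, probability 1; weight (1/5)·1 = 1/5.
If it is in chest 3 (prior 3/5): the guide has 2 equally likely choices, so probability 1/2; weight (3/5)·(1/2) = 3/10.
The weights sum to 1/2.
So P(the ruby in chest 2 | the guide opened chest 1) = (1/5) / (1/2) = 2/5.

2/5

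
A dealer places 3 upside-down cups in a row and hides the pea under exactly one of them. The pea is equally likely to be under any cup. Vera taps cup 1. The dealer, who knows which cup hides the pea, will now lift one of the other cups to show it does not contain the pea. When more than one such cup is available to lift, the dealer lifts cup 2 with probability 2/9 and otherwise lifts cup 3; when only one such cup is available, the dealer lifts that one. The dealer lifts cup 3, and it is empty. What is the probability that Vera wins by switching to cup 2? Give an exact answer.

Apply Bayes' rule, conditioning on where the pea actually is.
If it is under cup 1 (prior 1/3): cup 2 is available but not opened, probability 7/9; weight (1/3)·(7/9) = 7/27.
If it is under cup 2 (prior 1/3): only cup 3 is available, probability 1; weight (1/3)·1 = 1/3.
If it is under cup 3 (prior 1/3): the dealer opened cup 3, so this case is ruled out; weight (1/3)·0 = 0.
The weights sum to 16/27.
So P(the pea under cup 2 | the dealer opened cup 3) = (1/3) / (16/27) = 9/16.

9/16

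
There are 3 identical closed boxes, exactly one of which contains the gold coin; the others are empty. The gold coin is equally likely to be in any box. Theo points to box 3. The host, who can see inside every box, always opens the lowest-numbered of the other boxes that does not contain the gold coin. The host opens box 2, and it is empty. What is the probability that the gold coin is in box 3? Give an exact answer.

Apply Bayes' rule, conditioning on where the gold coin actually is.
If it is in box 1 (prior 1/3): box 2 is the lowest-numbered option available, probability 1; weight (1/3)·1 = 1/3.
If it is in box 2 (prior 1/3): the host opened box 2, so this case is ruled out; weight (1/3)·0 = 0.
If it is in box 3 (prior 1/3): the host would have opened box 1 instead, probability 0; weight (1/3)·0 = 0.
The weights sum to 1/3.
So P(the gold coin in box 3 | the host opened box 2) = 0 / (1/3) = 0.

0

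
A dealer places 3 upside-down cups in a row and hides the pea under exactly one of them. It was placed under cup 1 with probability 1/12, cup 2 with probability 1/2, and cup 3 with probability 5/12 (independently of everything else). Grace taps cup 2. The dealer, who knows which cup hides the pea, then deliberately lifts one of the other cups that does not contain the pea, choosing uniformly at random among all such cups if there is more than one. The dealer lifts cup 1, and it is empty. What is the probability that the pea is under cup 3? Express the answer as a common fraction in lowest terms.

5/8

Apply Bayes' rule, conditioning on where the pea actually is.
If it is under cup 1 (prior 1/12): the dealer opened cup 1, so this case is ruled out; weight (1/12)·0 = 0.
If it is under cup 2 (prior 1/2): the dealer has 2 equally likely choices, so probability 1/2; weight (1/2)·(1/2) = 1/4.
If it is under cup 3 (prior 5/12): the dealer has no choice, probability 1; weight (5/12)·1 = 5/12.
The weights sum to 2/3.
So P(the pea under cup 3 | the dealer opened cup 1) = (5/12) / (2/3) = 5/8.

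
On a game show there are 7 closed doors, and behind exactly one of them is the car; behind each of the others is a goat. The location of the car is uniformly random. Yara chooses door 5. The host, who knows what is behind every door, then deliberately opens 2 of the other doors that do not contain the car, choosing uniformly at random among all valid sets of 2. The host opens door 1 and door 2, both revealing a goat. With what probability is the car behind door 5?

Condition on the true location of the car.
If it is behind either of doors 1 and 2 (prior 1/7 each): that door was opened and seen not to hold the prize — ruled out; weight (1/7)·0 = 0 each.
If it is behind any of doors 3, 4, 6, and 7 (prior 1/7 each): the host has 10 equally likely choices, so probability 1/10; weight (1/7)·(1/10) = 1/70 each.
If it is behind door 5 (prior 1/7): the host has 15 equally likely choices, so probability 1/15; weight (1/7)·(1/15) = 1/105.
The weights sum to 1/15.
So P(the car behind door 5 | the host opened door 1 and door 2) = (1/105) / (1/15) = 1/7.

1/7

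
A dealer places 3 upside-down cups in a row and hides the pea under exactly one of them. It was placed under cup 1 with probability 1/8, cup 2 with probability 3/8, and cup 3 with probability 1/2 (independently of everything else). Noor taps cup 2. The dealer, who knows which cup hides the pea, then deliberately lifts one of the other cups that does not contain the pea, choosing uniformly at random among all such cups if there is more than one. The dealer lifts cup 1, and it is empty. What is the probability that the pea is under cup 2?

Apply Bayes' rule, conditioning on where the pea actually is.
If it is under cup 1 (prior 1/8): the dealer opened cup 1, so this case is ruled out; weight (1/8)·0 = 0.
If it is under cup 2 (prior 3/8): the dealer has 2 equally likely choices, so probability 1/2; weight (3/8)·(1/2) = 3/16.
If it is under cup 3 (prior 1/2): the dealer has no choice, probability 1; weight (1/2)·1 = 1/2.
The weights sum to 11/16.
So P(the pea under cup 2 | the dealer opened cup 1) = (3/16) / (11/16) = 3/11.

3/11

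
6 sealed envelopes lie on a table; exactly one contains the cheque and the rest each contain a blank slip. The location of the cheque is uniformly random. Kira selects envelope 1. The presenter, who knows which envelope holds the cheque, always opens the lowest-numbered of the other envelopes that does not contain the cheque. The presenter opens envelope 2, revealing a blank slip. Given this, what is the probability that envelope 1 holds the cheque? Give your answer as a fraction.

Apply Bayes' rule, conditioning on where the cheque actually is.
If it is in any of envelopes 1, 3, 4, 5, and 6 (prior 1/6 each): envelope 2 is the lowest-numbered option available, probability 1; weight (1/6)·1 = 1/6 each.
If it is in envelope 2 (prior 1/6): the presenter opened envelope 2, so this case is ruled out; weight (1/6)·0 = 0.
The weights sum to 5/6.
So P(the cheque in envelope 1 | the presenter opened envelope 2) = (1/6) / (5/6) = 1/5.

1/5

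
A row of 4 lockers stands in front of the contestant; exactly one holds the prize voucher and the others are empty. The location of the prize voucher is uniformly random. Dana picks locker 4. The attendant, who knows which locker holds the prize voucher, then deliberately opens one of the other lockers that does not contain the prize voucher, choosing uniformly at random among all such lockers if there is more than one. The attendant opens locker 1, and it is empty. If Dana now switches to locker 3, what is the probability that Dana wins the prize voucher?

Apply Bayes' rule, conditioning on where the prize voucher actually is.
If it is in locker 1 (prior 1/4): the attendant opened locker 1, so this case is ruled out; weight (1/4)·0 = 0.
If it is in either of lockers 2 and 3 (prior 1/4 each): the attendant has 2 equally likely choices, so probability 1/2; weight (1/4)·(1/2) = 1/8 each.
If it is in locker 4 (prior 1/4): the attendant has 3 equally likely choices, so probability 1/3; weight (1/4)·(1/3) = 1/12.
The weights sum to 1/3.
So P(the prize voucher in locker 3 | the attendant opened locker 1) = (1/8) / (1/3) = 3/8.

3/8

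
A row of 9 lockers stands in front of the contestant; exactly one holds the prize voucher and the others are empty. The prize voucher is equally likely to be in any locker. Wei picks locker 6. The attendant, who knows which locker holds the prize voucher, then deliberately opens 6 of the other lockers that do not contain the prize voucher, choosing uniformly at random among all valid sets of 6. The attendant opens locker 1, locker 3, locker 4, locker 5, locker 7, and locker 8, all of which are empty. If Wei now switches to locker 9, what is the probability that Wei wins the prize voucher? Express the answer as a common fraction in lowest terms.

4/9

Consider each possible location of the prize voucher in turn.
If it is in any of lockers 1, 3, 4, 5, 7, and 8 (prior 1/9 each): that locker was opened and seen not to hold the prize — ruled out; weight (1/9)·0 = 0 each.
If it is in either of lockers 2 and 9 (prior 1/9 each): the attendant has 7 equally likely choices, so probability 1/7; weight (1/9)·(1/7) = 1/63 each.
If it is in locker 6 (prior 1/9): the attendant has 28 equally likely choices, so probability 1/28; weight (1/9)·(1/28) = 1/252.
The weights sum to 1/28.
So P(the prize voucher in locker 9 | the attendant opened locker 1, locker 3, locker 4, locker 5, locker 7, and locker 8) = (1/63) / (1/28) = 4/9.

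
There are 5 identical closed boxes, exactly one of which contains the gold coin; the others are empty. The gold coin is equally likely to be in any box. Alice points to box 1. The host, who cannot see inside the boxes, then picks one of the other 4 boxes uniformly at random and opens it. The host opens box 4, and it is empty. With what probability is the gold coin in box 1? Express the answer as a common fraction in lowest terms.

Because the host chose which box to open without knowing where the gold coin is, the choice is independent of the prize location. Learning that box 4 does not hold the gold coin simply rules out that one location and leaves the remaining 4 boxes still equally likely by symmetry.
So P(the gold coin in box 1) = 1/4.

1/4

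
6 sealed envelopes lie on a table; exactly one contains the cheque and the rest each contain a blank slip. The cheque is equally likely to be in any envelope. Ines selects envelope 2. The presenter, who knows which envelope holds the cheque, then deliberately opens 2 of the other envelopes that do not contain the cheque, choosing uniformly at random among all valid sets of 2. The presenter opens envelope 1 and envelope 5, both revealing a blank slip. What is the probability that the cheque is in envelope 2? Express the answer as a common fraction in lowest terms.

Consider each possible location of the cheque in turn.
If it is in either of envelopes 1 and 5 (prior 1/6 each): that envelope was opened and seen not to hold the prize — ruled out; weight (1/6)·0 = 0 each.
If it is in envelope 2 (prior 1/6): the presenter has 10 equally likely choices, so probability 1/10; weight (1/6)·(1/10) = 1/60.
If it is in any of envelopes 3, 4, and 6 (prior 1/6 each): the presenter has 6 equally likely choices, so probability 1/6; weight (1/6)·(1/6) = 1/36 each.
The weights sum to 1/10.
So P(the cheque in envelope 2 | the presenter opened envelope 1 and envelope 5) = (1/60) / (1/10) = 1/6.

1/6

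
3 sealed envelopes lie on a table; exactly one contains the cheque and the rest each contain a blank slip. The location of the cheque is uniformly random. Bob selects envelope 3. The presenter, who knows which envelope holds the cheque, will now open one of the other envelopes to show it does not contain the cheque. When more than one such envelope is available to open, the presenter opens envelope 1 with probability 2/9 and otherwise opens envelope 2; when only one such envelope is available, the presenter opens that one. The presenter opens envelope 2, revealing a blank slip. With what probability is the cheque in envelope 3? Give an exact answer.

7/16

Apply Bayes' rule, conditioning on where the cheque actually is.
If it is in envelope 1 (prior 1/3): only envelope 2 is available, probability 1; weight (1/3)·1 = 1/3.
If it is in envelope 2 (prior 1/3): the presenter opened envelope 2, so this case is ruled out; weight (1/3)·0 = 0.
If it is in envelope 3 (prior 1/3): envelope 1 is available but not opened, probability 7/9; weight (1/3)·(7/9) = 7/27.
The weights sum to 16/27.
So P(the cheque in envelope 3 | the presenter opened envelope 2) = (7/27) / (16/27) = 7/16.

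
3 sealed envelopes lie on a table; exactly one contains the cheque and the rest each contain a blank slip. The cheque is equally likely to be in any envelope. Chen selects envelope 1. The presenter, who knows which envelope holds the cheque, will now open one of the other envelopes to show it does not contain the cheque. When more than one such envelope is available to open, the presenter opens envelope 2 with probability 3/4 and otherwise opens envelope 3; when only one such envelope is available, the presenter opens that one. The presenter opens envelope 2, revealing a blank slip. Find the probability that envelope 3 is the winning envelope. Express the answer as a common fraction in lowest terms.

4/7

Condition on the true location of the cheque.
If it is in envelope 1 (prior 1/3): envelope 2 is available, opened with probability 3/4; weight (1/3)·(3/4) = 1/4.
If it is in envelope 2 (prior 1/3): the presenter opened envelope 2, so this case is ruled out; weight (1/3)·0 = 0.
If it is in envelope 3 (prior 1/3): only envelope 2 is available, probability 1; weight (1/3)·1 = 1/3.
The weights sum to 7/12.
So P(the cheque in envelope 3 | the presenter opened envelope 2) = (1/3) / (7/12) = 4/7.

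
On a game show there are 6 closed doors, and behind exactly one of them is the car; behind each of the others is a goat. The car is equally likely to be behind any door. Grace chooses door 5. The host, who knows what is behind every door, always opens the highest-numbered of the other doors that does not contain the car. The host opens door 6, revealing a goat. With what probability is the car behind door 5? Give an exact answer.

Condition on the true location of the car.
If it is behind any of doors 1, 2, 3, 4, and 5 (prior 1/6 each): door 6 is the highest-numbered option available, probability 1; weight (1/6)·1 = 1/6 each.
If it is behind door 6 (prior 1/6): the host opened door 6, so this case is ruled out; weight (1/6)·0 = 0.
The weights sum to 5/6.
So P(the car behind door 5 | the host opened door 6) = (1/6) / (5/6) = 1/5.

1/5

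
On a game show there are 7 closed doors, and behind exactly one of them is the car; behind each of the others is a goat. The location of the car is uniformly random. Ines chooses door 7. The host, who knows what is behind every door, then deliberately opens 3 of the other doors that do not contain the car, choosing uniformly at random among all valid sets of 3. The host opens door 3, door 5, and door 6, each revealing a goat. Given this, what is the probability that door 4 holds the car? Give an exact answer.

2/7

Consider each possible location of the car in turn.
If it is behind any of doors 1, 2, and 4 (prior 1/7 each): the host has 10 equally likely choices, so probability 1/10; weight (1/7)·(1/10) = 1/70 each.
If it is behind any of doors 3, 5, and 6 (prior 1/7 each): that door was opened and seen not to hold the prize — ruled out; weight (1/7)·0 = 0 each.
If it is behind door 7 (prior 1/7): the host has 20 equally likely choices, so probability 1/20; weight (1/7)·(1/20) = 1/140.
The weights sum to 1/20.
So P(the car behind door 4 | the host opened door 3, door 5, and door 6) = (1/70) / (1/20) = 2/7.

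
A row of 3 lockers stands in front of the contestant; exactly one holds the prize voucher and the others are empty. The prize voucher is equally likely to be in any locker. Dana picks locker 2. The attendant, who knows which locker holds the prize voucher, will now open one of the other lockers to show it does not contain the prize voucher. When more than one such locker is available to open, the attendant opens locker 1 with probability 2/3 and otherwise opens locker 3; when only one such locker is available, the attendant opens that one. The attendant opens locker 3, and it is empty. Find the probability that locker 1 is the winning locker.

Apply Bayes' rule, conditioning on where the prize voucher actually is.
If it is in locker 1 (prior 1/3): only locker 3 is available, probability 1; weight (1/3)·1 = 1/3.
If it is in locker 2 (prior 1/3): locker 1 is available but not opened, probability 1/3; weight (1/3)·(1/3) = 1/9.
If it is in locker 3 (prior 1/3): the attendant opened locker 3, so this case is ruled out; weight (1/3)·0 = 0.
The weights sum to 4/9.
So P(the prize voucher in locker 1 | the attendant opened locker 3) = (1/3) / (4/9) = 3/4.

3/4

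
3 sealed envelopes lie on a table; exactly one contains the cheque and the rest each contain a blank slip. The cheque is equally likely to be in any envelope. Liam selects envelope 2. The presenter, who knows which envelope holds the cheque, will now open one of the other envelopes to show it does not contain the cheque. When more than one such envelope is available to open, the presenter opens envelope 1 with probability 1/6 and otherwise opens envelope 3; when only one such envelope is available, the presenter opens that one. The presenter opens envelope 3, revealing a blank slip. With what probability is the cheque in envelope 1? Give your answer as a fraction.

6/11

Condition on the true location of the cheque.
If it is in envelope 1 (prior 1/3): only envelope 3 is available, probability 1; weight (1/3)·1 = 1/3.
If it is in envelope 2 (prior 1/3): envelope 1 is available but not opened, probability 5/6; weight (1/3)·(5/6) = 5/18.
If it is in envelope 3 (prior 1/3): the presenter opened envelope 3, so this case is ruled out; weight (1/3)·0 = 0.
The weights sum to 11/18.
So P(the cheque in envelope 1 | the presenter opened envelope 3) = (1/3) / (11/18) = 6/11.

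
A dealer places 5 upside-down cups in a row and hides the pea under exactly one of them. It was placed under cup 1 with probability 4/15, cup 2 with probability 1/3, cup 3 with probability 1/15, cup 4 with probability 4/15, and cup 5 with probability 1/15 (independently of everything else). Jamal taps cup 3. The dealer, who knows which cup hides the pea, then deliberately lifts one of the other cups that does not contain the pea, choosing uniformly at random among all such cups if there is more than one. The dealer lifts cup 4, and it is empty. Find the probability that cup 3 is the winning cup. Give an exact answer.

3/43

Condition on the true location of the pea.
If it is under cup 1 (prior 4/15): the dealer has 3 equally likely choices, so probability 1/3; weight (4/15)·(1/3) = 4/45.
If it is under cup 2 (prior 1/3): the dealer has 3 equally likely choices, so probability 1/3; weight (1/3)·(1/3) = 1/9.
If it is under cup 3 (prior 1/15): the dealer has 4 equally likely choices, so probability 1/4; weight (1/15)·(1/4) = 1/60.
If it is under cup 4 (prior 4/15): the dealer opened cup 4, so this case is ruled out; weight (4/15)·0 = 0.
If it is under cup 5 (prior 1/15): the dealer has 3 equally likely choices, so probability 1/3; weight (1/15)·(1/3) = 1/45.
The weights sum to 43/180.
So P(the pea under cup 3 | the dealer opened cup 4) = (1/60) / (43/180) = 3/43.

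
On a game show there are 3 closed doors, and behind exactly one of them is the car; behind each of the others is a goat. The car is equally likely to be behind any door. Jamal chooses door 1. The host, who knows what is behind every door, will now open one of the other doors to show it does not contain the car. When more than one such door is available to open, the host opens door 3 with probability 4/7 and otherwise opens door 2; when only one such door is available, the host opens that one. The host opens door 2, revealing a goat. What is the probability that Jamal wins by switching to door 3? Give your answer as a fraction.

7/10

Condition on the true location of the car.
If it is behind door 1 (prior 1/3): door 3 is available but not opened, probability 3/7; weight (1/3)·(3/7) = 1/7.
If it is behind door 2 (prior 1/3): the host opened door 2, so this case is ruled out; weight (1/3)·0 = 0.
If it is behind door 3 (prior 1/3): only door 2 is available, probability 1; weight (1/3)·1 = 1/3.
The weights sum to 10/21.
So P(the car behind door 3 | the host opened door 2) = (1/3) / (10/21) = 7/10.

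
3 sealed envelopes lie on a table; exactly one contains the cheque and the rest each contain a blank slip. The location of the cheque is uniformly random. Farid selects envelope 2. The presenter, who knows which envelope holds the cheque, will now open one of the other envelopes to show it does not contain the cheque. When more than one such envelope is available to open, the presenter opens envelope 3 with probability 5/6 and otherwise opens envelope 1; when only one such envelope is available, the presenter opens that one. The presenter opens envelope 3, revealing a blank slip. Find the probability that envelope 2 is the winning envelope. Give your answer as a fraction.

5/11

Consider each possible location of the cheque in turn.
If it is in envelope 1 (prior 1/3): only envelope 3 is available, probability 1; weight (1/3)·1 = 1/3.
If it is in envelope 2 (prior 1/3): envelope 3 is available, opened with probability 5/6; weight (1/3)·(5/6) = 5/18.
If it is in envelope 3 (prior 1/3): the presenter opened envelope 3, so this case is ruled out; weight (1/3)·0 = 0.
The weights sum to 11/18.
So P(the cheque in envelope 2 | the presenter opened envelope 3) = (5/18) / (11/18) = 5/11.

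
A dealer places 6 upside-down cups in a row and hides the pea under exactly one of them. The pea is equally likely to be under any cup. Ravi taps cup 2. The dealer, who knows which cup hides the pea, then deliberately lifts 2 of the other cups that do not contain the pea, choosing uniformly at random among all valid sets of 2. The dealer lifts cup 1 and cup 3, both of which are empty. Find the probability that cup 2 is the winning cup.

1/6

Consider each possible location of the pea in turn.
If it is under either of cups 1 and 3 (prior 1/6 each): that cup was opened and seen not to hold the prize — ruled out; weight (1/6)·0 = 0 each.
If it is under cup 2 (prior 1/6): the dealer has 10 equally likely choices, so probability 1/10; weight (1/6)·(1/10) = 1/60.
If it is under any of cups 4, 5, and 6 (prior 1/6 each): the dealer has 6 equally likely choices, so probability 1/6; weight (1/6)·(1/6) = 1/36 each.
The weights sum to 1/10.
So P(the pea under cup 2 | the dealer opened cup 1 and cup 3) = (1/60) / (1/10) = 1/6.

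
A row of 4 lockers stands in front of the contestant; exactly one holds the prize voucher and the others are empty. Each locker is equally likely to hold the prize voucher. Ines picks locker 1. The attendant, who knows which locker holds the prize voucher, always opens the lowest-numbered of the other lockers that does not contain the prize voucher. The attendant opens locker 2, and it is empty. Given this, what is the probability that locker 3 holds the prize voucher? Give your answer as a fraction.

Apply Bayes' rule, conditioning on where the prize voucher actually is.
If it is in any of lockers 1, 3, and 4 (prior 1/4 each): locker 2 is the lowest-numbered option available, probability 1; weight (1/4)·1 = 1/4 each.
If it is in locker 2 (prior 1/4): the attendant opened locker 2, so this case is ruled out; weight (1/4)·0 = 0.
The weights sum to 3/4.
So P(the prize voucher in locker 3 | the attendant opened locker 2) = (1/4) / (3/4) = 1/3.

1/3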